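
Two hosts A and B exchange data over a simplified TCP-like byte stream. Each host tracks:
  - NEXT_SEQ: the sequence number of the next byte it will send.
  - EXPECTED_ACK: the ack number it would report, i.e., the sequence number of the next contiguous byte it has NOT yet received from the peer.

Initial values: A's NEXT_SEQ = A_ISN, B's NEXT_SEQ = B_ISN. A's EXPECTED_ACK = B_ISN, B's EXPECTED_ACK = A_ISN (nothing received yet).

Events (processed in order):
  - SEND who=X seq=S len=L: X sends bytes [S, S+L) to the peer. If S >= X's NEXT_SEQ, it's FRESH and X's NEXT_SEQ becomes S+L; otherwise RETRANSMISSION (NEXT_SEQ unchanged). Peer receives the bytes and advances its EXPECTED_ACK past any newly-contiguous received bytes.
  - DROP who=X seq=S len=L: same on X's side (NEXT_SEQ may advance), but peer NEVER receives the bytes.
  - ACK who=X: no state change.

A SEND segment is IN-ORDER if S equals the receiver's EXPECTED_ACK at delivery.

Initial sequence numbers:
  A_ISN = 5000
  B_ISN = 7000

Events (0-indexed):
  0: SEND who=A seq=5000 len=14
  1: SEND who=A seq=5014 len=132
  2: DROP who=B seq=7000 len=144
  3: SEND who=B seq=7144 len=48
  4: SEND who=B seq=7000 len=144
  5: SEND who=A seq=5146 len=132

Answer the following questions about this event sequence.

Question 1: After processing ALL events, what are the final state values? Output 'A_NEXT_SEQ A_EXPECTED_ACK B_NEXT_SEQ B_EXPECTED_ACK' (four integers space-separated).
After event 0: A_seq=5014 A_ack=7000 B_seq=7000 B_ack=5014
After event 1: A_seq=5146 A_ack=7000 B_seq=7000 B_ack=5146
After event 2: A_seq=5146 A_ack=7000 B_seq=7144 B_ack=5146
After event 3: A_seq=5146 A_ack=7000 B_seq=7192 B_ack=5146
After event 4: A_seq=5146 A_ack=7192 B_seq=7192 B_ack=5146
After event 5: A_seq=5278 A_ack=7192 B_seq=7192 B_ack=5278

Answer: 5278 7192 7192 5278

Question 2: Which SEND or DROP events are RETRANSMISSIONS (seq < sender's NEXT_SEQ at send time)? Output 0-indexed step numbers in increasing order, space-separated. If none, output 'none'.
Answer: 4

Derivation:
Step 0: SEND seq=5000 -> fresh
Step 1: SEND seq=5014 -> fresh
Step 2: DROP seq=7000 -> fresh
Step 3: SEND seq=7144 -> fresh
Step 4: SEND seq=7000 -> retransmit
Step 5: SEND seq=5146 -> fresh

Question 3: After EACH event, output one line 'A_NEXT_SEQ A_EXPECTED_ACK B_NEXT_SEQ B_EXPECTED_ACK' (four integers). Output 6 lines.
5014 7000 7000 5014
5146 7000 7000 5146
5146 7000 7144 5146
5146 7000 7192 5146
5146 7192 7192 5146
5278 7192 7192 5278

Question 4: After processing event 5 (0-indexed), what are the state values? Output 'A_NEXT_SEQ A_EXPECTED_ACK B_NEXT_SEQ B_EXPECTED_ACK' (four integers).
After event 0: A_seq=5014 A_ack=7000 B_seq=7000 B_ack=5014
After event 1: A_seq=5146 A_ack=7000 B_seq=7000 B_ack=5146
After event 2: A_seq=5146 A_ack=7000 B_seq=7144 B_ack=5146
After event 3: A_seq=5146 A_ack=7000 B_seq=7192 B_ack=5146
After event 4: A_seq=5146 A_ack=7192 B_seq=7192 B_ack=5146
After event 5: A_seq=5278 A_ack=7192 B_seq=7192 B_ack=5278

5278 7192 7192 5278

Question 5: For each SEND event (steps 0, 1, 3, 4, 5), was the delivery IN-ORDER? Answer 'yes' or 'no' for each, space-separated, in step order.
Step 0: SEND seq=5000 -> in-order
Step 1: SEND seq=5014 -> in-order
Step 3: SEND seq=7144 -> out-of-order
Step 4: SEND seq=7000 -> in-order
Step 5: SEND seq=5146 -> in-order

Answer: yes yes no yes yes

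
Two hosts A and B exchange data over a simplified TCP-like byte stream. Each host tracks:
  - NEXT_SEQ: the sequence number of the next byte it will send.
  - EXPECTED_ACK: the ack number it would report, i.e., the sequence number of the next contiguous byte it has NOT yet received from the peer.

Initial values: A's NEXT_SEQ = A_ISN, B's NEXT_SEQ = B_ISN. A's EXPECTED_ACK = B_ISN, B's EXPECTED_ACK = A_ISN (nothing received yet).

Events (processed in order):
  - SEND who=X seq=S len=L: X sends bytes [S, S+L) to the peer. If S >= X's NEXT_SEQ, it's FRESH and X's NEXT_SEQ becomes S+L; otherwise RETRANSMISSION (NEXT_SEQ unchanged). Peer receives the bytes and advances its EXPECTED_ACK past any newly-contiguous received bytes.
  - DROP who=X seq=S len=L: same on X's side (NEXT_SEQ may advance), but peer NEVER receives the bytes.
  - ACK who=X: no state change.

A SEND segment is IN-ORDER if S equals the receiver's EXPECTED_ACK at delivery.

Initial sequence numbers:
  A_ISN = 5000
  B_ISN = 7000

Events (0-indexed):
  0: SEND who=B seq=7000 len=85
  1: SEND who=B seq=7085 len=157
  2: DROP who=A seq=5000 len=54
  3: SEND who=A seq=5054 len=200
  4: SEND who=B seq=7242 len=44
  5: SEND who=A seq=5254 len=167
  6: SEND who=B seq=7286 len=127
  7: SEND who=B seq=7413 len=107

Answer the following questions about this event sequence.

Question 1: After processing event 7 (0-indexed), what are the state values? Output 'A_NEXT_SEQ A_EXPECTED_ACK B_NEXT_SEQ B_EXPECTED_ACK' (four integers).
After event 0: A_seq=5000 A_ack=7085 B_seq=7085 B_ack=5000
After event 1: A_seq=5000 A_ack=7242 B_seq=7242 B_ack=5000
After event 2: A_seq=5054 A_ack=7242 B_seq=7242 B_ack=5000
After event 3: A_seq=5254 A_ack=7242 B_seq=7242 B_ack=5000
After event 4: A_seq=5254 A_ack=7286 B_seq=7286 B_ack=5000
After event 5: A_seq=5421 A_ack=7286 B_seq=7286 B_ack=5000
After event 6: A_seq=5421 A_ack=7413 B_seq=7413 B_ack=5000
After event 7: A_seq=5421 A_ack=7520 B_seq=7520 B_ack=5000

5421 7520 7520 5000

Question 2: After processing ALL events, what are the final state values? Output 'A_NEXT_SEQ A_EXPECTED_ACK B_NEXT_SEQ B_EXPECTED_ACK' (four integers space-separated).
After event 0: A_seq=5000 A_ack=7085 B_seq=7085 B_ack=5000
After event 1: A_seq=5000 A_ack=7242 B_seq=7242 B_ack=5000
After event 2: A_seq=5054 A_ack=7242 B_seq=7242 B_ack=5000
After event 3: A_seq=5254 A_ack=7242 B_seq=7242 B_ack=5000
After event 4: A_seq=5254 A_ack=7286 B_seq=7286 B_ack=5000
After event 5: A_seq=5421 A_ack=7286 B_seq=7286 B_ack=5000
After event 6: A_seq=5421 A_ack=7413 B_seq=7413 B_ack=5000
After event 7: A_seq=5421 A_ack=7520 B_seq=7520 B_ack=5000

Answer: 5421 7520 7520 5000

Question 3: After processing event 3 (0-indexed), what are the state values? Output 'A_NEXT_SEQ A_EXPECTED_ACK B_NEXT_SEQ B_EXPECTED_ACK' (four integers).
After event 0: A_seq=5000 A_ack=7085 B_seq=7085 B_ack=5000
After event 1: A_seq=5000 A_ack=7242 B_seq=7242 B_ack=5000
After event 2: A_seq=5054 A_ack=7242 B_seq=7242 B_ack=5000
After event 3: A_seq=5254 A_ack=7242 B_seq=7242 B_ack=5000

5254 7242 7242 5000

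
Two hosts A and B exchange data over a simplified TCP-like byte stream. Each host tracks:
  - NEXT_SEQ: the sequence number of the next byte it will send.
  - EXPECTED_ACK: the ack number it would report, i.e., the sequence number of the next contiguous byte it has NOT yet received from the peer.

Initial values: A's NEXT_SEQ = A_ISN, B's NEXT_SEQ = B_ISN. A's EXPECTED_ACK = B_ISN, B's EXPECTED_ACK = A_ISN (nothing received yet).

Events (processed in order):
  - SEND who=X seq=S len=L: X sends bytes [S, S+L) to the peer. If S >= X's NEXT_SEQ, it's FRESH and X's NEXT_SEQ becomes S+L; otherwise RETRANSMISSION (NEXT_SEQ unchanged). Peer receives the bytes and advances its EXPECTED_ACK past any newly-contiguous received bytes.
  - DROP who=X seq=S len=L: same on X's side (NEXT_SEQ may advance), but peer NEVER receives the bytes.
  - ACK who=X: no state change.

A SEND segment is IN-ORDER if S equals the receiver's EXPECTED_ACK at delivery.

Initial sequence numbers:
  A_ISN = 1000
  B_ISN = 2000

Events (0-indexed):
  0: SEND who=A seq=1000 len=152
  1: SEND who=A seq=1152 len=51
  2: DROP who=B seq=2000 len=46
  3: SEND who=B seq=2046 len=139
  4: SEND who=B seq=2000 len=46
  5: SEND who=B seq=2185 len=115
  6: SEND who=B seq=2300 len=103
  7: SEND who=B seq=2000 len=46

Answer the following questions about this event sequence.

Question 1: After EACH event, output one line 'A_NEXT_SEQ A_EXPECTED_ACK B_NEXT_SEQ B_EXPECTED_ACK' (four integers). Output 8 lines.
1152 2000 2000 1152
1203 2000 2000 1203
1203 2000 2046 1203
1203 2000 2185 1203
1203 2185 2185 1203
1203 2300 2300 1203
1203 2403 2403 1203
1203 2403 2403 1203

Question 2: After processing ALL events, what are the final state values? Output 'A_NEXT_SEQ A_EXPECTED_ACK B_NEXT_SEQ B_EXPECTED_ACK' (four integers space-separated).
Answer: 1203 2403 2403 1203

Derivation:
After event 0: A_seq=1152 A_ack=2000 B_seq=2000 B_ack=1152
After event 1: A_seq=1203 A_ack=2000 B_seq=2000 B_ack=1203
After event 2: A_seq=1203 A_ack=2000 B_seq=2046 B_ack=1203
After event 3: A_seq=1203 A_ack=2000 B_seq=2185 B_ack=1203
After event 4: A_seq=1203 A_ack=2185 B_seq=2185 B_ack=1203
After event 5: A_seq=1203 A_ack=2300 B_seq=2300 B_ack=1203
After event 6: A_seq=1203 A_ack=2403 B_seq=2403 B_ack=1203
After event 7: A_seq=1203 A_ack=2403 B_seq=2403 B_ack=1203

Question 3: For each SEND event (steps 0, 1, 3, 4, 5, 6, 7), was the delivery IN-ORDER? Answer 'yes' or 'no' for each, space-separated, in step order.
Step 0: SEND seq=1000 -> in-order
Step 1: SEND seq=1152 -> in-order
Step 3: SEND seq=2046 -> out-of-order
Step 4: SEND seq=2000 -> in-order
Step 5: SEND seq=2185 -> in-order
Step 6: SEND seq=2300 -> in-order
Step 7: SEND seq=2000 -> out-of-order

Answer: yes yes no yes yes yes no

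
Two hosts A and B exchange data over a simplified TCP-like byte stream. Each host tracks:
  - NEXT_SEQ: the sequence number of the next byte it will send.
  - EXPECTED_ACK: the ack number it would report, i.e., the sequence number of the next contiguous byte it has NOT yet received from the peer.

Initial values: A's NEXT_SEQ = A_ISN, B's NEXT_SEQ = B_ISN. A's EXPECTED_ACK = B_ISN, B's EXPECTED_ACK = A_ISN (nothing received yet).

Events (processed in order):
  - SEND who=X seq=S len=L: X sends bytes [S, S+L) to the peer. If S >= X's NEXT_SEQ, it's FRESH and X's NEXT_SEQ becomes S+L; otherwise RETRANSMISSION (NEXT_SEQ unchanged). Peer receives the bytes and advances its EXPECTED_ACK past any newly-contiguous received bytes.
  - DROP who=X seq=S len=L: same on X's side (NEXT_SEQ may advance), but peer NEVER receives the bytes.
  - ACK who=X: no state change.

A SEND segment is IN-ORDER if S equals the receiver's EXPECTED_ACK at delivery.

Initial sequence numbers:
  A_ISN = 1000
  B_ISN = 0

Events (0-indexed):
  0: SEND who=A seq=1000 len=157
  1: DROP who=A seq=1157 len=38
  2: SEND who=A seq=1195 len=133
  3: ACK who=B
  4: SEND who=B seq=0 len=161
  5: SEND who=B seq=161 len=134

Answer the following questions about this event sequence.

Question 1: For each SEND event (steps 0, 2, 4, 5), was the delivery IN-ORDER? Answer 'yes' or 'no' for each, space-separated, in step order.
Step 0: SEND seq=1000 -> in-order
Step 2: SEND seq=1195 -> out-of-order
Step 4: SEND seq=0 -> in-order
Step 5: SEND seq=161 -> in-order

Answer: yes no yes yes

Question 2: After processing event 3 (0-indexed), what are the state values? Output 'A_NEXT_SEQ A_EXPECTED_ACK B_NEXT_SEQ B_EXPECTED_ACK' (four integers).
After event 0: A_seq=1157 A_ack=0 B_seq=0 B_ack=1157
After event 1: A_seq=1195 A_ack=0 B_seq=0 B_ack=1157
After event 2: A_seq=1328 A_ack=0 B_seq=0 B_ack=1157
After event 3: A_seq=1328 A_ack=0 B_seq=0 B_ack=1157

1328 0 0 1157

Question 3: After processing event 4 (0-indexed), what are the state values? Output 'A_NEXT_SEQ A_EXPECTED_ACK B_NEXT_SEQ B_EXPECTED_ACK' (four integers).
After event 0: A_seq=1157 A_ack=0 B_seq=0 B_ack=1157
After event 1: A_seq=1195 A_ack=0 B_seq=0 B_ack=1157
After event 2: A_seq=1328 A_ack=0 B_seq=0 B_ack=1157
After event 3: A_seq=1328 A_ack=0 B_seq=0 B_ack=1157
After event 4: A_seq=1328 A_ack=161 B_seq=161 B_ack=1157

1328 161 161 1157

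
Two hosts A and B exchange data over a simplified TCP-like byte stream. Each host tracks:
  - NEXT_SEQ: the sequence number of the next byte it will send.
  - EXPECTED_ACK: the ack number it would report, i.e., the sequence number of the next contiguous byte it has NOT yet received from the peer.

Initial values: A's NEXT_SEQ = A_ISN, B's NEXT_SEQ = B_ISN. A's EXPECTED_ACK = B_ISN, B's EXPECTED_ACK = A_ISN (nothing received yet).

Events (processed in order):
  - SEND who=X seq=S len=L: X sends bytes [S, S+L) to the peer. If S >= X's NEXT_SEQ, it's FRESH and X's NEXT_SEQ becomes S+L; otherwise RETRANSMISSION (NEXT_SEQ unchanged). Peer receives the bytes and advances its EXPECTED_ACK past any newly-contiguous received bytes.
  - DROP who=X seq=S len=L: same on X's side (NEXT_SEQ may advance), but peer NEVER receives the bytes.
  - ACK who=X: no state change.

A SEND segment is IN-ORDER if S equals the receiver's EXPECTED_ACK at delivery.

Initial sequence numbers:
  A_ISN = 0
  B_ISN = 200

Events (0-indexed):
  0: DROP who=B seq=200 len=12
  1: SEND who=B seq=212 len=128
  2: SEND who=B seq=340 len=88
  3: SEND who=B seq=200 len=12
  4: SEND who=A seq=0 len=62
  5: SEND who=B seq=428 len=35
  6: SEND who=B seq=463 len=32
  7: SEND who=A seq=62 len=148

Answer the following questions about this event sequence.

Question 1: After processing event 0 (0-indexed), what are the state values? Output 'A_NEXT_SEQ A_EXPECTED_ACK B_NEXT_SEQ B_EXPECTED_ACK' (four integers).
After event 0: A_seq=0 A_ack=200 B_seq=212 B_ack=0

0 200 212 0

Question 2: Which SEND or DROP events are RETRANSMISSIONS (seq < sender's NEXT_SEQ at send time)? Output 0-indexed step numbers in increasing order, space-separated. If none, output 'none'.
Answer: 3

Derivation:
Step 0: DROP seq=200 -> fresh
Step 1: SEND seq=212 -> fresh
Step 2: SEND seq=340 -> fresh
Step 3: SEND seq=200 -> retransmit
Step 4: SEND seq=0 -> fresh
Step 5: SEND seq=428 -> fresh
Step 6: SEND seq=463 -> fresh
Step 7: SEND seq=62 -> fresh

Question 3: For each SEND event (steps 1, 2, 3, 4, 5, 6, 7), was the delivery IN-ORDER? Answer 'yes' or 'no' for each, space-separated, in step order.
Step 1: SEND seq=212 -> out-of-order
Step 2: SEND seq=340 -> out-of-order
Step 3: SEND seq=200 -> in-order
Step 4: SEND seq=0 -> in-order
Step 5: SEND seq=428 -> in-order
Step 6: SEND seq=463 -> in-order
Step 7: SEND seq=62 -> in-order

Answer: no no yes yes yes yes yes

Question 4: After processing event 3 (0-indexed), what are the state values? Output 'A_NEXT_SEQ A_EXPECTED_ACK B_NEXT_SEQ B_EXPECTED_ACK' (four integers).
After event 0: A_seq=0 A_ack=200 B_seq=212 B_ack=0
After event 1: A_seq=0 A_ack=200 B_seq=340 B_ack=0
After event 2: A_seq=0 A_ack=200 B_seq=428 B_ack=0
After event 3: A_seq=0 A_ack=428 B_seq=428 B_ack=0

0 428 428 0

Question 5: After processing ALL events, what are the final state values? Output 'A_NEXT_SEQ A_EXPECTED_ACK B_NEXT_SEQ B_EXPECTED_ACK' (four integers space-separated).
After event 0: A_seq=0 A_ack=200 B_seq=212 B_ack=0
After event 1: A_seq=0 A_ack=200 B_seq=340 B_ack=0
After event 2: A_seq=0 A_ack=200 B_seq=428 B_ack=0
After event 3: A_seq=0 A_ack=428 B_seq=428 B_ack=0
After event 4: A_seq=62 A_ack=428 B_seq=428 B_ack=62
After event 5: A_seq=62 A_ack=463 B_seq=463 B_ack=62
After event 6: A_seq=62 A_ack=495 B_seq=495 B_ack=62
After event 7: A_seq=210 A_ack=495 B_seq=495 B_ack=210

Answer: 210 495 495 210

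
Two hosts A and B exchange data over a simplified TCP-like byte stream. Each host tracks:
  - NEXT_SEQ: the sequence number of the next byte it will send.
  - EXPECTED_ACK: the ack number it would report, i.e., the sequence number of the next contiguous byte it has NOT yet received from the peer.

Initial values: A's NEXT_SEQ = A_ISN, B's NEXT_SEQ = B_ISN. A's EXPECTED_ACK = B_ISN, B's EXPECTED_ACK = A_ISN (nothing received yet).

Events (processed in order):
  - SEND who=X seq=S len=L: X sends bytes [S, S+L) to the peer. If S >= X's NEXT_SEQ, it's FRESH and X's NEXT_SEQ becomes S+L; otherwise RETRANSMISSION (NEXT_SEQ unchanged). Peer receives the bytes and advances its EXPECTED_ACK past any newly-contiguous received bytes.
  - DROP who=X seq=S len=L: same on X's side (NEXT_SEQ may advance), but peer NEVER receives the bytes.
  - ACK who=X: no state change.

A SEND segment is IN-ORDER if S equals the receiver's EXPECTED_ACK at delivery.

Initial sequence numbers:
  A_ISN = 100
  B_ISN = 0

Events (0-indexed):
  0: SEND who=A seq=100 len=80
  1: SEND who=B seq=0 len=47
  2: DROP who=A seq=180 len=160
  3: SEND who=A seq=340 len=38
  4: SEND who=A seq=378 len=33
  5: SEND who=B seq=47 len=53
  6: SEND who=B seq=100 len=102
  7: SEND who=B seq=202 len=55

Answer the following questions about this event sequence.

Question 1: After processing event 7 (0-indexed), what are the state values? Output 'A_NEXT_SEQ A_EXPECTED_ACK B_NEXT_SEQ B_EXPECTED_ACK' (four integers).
After event 0: A_seq=180 A_ack=0 B_seq=0 B_ack=180
After event 1: A_seq=180 A_ack=47 B_seq=47 B_ack=180
After event 2: A_seq=340 A_ack=47 B_seq=47 B_ack=180
After event 3: A_seq=378 A_ack=47 B_seq=47 B_ack=180
After event 4: A_seq=411 A_ack=47 B_seq=47 B_ack=180
After event 5: A_seq=411 A_ack=100 B_seq=100 B_ack=180
After event 6: A_seq=411 A_ack=202 B_seq=202 B_ack=180
After event 7: A_seq=411 A_ack=257 B_seq=257 B_ack=180

411 257 257 180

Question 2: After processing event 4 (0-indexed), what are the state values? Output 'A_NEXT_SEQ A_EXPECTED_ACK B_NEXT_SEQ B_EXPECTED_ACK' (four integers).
After event 0: A_seq=180 A_ack=0 B_seq=0 B_ack=180
After event 1: A_seq=180 A_ack=47 B_seq=47 B_ack=180
After event 2: A_seq=340 A_ack=47 B_seq=47 B_ack=180
After event 3: A_seq=378 A_ack=47 B_seq=47 B_ack=180
After event 4: A_seq=411 A_ack=47 B_seq=47 B_ack=180

411 47 47 180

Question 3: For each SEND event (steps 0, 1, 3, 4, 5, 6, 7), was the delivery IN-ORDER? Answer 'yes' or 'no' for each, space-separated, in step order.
Answer: yes yes no no yes yes yes

Derivation:
Step 0: SEND seq=100 -> in-order
Step 1: SEND seq=0 -> in-order
Step 3: SEND seq=340 -> out-of-order
Step 4: SEND seq=378 -> out-of-order
Step 5: SEND seq=47 -> in-order
Step 6: SEND seq=100 -> in-order
Step 7: SEND seq=202 -> in-order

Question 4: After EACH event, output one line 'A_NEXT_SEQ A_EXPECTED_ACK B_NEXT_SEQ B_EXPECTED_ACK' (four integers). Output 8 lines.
180 0 0 180
180 47 47 180
340 47 47 180
378 47 47 180
411 47 47 180
411 100 100 180
411 202 202 180
411 257 257 180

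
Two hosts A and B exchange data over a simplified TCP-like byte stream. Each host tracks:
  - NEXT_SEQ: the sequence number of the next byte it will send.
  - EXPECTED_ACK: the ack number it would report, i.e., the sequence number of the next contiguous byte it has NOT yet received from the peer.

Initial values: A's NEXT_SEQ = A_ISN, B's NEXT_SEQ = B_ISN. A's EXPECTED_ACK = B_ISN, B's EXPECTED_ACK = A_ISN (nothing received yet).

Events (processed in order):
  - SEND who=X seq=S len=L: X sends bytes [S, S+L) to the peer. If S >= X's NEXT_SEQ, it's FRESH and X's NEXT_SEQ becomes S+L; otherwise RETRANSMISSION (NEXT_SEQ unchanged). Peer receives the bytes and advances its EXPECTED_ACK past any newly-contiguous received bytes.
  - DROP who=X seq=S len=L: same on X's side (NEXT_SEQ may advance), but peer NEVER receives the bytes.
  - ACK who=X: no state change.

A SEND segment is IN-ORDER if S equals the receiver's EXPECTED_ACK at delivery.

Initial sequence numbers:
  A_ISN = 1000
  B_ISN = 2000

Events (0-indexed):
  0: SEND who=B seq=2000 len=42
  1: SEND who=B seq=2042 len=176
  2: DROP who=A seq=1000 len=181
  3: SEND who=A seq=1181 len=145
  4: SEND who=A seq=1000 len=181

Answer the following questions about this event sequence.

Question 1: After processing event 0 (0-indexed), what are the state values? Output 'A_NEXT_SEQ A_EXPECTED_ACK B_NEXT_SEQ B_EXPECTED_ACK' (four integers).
After event 0: A_seq=1000 A_ack=2042 B_seq=2042 B_ack=1000

1000 2042 2042 1000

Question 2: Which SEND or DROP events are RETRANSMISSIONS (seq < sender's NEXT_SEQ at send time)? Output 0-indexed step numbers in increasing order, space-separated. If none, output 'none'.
Answer: 4

Derivation:
Step 0: SEND seq=2000 -> fresh
Step 1: SEND seq=2042 -> fresh
Step 2: DROP seq=1000 -> fresh
Step 3: SEND seq=1181 -> fresh
Step 4: SEND seq=1000 -> retransmit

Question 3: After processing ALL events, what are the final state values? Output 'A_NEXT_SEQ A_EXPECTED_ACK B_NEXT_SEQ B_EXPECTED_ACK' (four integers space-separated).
Answer: 1326 2218 2218 1326

Derivation:
After event 0: A_seq=1000 A_ack=2042 B_seq=2042 B_ack=1000
After event 1: A_seq=1000 A_ack=2218 B_seq=2218 B_ack=1000
After event 2: A_seq=1181 A_ack=2218 B_seq=2218 B_ack=1000
After event 3: A_seq=1326 A_ack=2218 B_seq=2218 B_ack=1000
After event 4: A_seq=1326 A_ack=2218 B_seq=2218 B_ack=1326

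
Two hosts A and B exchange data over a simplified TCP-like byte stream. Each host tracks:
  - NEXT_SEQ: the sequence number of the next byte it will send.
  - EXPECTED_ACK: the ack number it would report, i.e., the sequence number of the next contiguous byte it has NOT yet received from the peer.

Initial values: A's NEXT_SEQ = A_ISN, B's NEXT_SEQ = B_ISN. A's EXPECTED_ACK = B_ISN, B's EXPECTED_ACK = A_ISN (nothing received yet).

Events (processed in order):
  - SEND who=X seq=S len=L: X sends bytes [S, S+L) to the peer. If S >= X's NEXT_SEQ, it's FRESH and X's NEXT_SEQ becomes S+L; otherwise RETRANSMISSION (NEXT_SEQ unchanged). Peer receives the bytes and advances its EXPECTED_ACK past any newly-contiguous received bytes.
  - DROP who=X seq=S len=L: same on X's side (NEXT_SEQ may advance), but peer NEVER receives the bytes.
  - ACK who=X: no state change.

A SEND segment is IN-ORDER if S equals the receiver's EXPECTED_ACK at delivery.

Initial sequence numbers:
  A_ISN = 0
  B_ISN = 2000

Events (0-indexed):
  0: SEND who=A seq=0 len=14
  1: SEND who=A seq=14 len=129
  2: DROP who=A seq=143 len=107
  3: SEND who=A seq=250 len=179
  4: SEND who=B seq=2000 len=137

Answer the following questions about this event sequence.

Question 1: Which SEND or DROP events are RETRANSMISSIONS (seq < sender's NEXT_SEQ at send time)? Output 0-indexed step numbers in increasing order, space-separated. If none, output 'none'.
Answer: none

Derivation:
Step 0: SEND seq=0 -> fresh
Step 1: SEND seq=14 -> fresh
Step 2: DROP seq=143 -> fresh
Step 3: SEND seq=250 -> fresh
Step 4: SEND seq=2000 -> fresh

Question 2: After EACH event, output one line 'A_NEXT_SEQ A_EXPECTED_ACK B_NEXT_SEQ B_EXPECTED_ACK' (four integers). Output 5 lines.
14 2000 2000 14
143 2000 2000 143
250 2000 2000 143
429 2000 2000 143
429 2137 2137 143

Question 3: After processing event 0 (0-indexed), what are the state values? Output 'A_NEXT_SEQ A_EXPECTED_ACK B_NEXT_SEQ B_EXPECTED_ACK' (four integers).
After event 0: A_seq=14 A_ack=2000 B_seq=2000 B_ack=14

14 2000 2000 14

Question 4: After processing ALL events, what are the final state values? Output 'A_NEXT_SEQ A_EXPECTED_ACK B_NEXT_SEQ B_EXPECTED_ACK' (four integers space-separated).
After event 0: A_seq=14 A_ack=2000 B_seq=2000 B_ack=14
After event 1: A_seq=143 A_ack=2000 B_seq=2000 B_ack=143
After event 2: A_seq=250 A_ack=2000 B_seq=2000 B_ack=143
After event 3: A_seq=429 A_ack=2000 B_seq=2000 B_ack=143
After event 4: A_seq=429 A_ack=2137 B_seq=2137 B_ack=143

Answer: 429 2137 2137 143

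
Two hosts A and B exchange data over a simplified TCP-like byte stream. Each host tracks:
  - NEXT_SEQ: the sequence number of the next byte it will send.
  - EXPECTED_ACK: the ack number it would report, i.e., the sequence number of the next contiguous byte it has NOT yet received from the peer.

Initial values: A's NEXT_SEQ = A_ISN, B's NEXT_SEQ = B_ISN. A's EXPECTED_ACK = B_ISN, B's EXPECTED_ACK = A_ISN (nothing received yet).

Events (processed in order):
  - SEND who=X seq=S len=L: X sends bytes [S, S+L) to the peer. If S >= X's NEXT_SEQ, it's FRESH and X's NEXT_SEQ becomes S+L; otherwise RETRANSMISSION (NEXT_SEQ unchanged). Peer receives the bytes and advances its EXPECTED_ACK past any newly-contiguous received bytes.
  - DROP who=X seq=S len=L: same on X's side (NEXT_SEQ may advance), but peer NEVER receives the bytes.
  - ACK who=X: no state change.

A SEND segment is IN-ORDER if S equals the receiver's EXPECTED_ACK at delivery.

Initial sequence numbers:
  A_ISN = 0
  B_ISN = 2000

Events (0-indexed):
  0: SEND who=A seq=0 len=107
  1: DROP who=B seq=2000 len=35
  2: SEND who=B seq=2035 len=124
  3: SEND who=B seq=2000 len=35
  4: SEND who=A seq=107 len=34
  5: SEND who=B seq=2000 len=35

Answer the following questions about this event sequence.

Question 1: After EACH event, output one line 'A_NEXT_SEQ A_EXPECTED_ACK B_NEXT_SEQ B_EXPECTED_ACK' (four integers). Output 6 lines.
107 2000 2000 107
107 2000 2035 107
107 2000 2159 107
107 2159 2159 107
141 2159 2159 141
141 2159 2159 141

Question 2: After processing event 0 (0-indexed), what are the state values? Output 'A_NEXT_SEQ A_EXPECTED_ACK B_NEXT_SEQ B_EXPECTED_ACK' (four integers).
After event 0: A_seq=107 A_ack=2000 B_seq=2000 B_ack=107

107 2000 2000 107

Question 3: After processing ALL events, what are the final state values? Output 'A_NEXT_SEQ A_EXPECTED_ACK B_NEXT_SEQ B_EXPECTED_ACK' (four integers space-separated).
After event 0: A_seq=107 A_ack=2000 B_seq=2000 B_ack=107
After event 1: A_seq=107 A_ack=2000 B_seq=2035 B_ack=107
After event 2: A_seq=107 A_ack=2000 B_seq=2159 B_ack=107
After event 3: A_seq=107 A_ack=2159 B_seq=2159 B_ack=107
After event 4: A_seq=141 A_ack=2159 B_seq=2159 B_ack=141
After event 5: A_seq=141 A_ack=2159 B_seq=2159 B_ack=141

Answer: 141 2159 2159 141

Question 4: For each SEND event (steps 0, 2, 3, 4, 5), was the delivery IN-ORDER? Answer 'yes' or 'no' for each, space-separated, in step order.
Answer: yes no yes yes no

Derivation:
Step 0: SEND seq=0 -> in-order
Step 2: SEND seq=2035 -> out-of-order
Step 3: SEND seq=2000 -> in-order
Step 4: SEND seq=107 -> in-order
Step 5: SEND seq=2000 -> out-of-order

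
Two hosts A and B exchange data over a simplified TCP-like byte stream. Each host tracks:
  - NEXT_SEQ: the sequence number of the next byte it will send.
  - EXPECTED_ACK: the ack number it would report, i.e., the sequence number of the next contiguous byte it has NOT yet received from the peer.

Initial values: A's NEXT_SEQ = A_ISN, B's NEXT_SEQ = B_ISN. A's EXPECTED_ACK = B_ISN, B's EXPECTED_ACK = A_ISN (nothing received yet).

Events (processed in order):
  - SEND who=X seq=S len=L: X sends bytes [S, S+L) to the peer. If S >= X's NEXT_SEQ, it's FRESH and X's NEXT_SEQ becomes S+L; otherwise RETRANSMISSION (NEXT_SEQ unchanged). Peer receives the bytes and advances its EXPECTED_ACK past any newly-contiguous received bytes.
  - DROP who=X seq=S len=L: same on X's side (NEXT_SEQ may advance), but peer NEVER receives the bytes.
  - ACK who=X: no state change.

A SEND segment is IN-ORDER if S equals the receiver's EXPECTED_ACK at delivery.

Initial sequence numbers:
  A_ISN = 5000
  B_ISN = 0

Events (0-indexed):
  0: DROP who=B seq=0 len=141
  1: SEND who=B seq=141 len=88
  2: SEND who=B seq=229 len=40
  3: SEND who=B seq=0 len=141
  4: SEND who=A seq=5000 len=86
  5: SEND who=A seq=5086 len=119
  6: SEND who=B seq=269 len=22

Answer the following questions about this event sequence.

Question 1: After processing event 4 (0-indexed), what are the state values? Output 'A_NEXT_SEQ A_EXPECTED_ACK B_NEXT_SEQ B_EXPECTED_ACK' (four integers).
After event 0: A_seq=5000 A_ack=0 B_seq=141 B_ack=5000
After event 1: A_seq=5000 A_ack=0 B_seq=229 B_ack=5000
After event 2: A_seq=5000 A_ack=0 B_seq=269 B_ack=5000
After event 3: A_seq=5000 A_ack=269 B_seq=269 B_ack=5000
After event 4: A_seq=5086 A_ack=269 B_seq=269 B_ack=5086

5086 269 269 5086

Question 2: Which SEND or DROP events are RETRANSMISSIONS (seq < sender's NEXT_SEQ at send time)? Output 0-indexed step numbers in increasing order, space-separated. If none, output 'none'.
Answer: 3

Derivation:
Step 0: DROP seq=0 -> fresh
Step 1: SEND seq=141 -> fresh
Step 2: SEND seq=229 -> fresh
Step 3: SEND seq=0 -> retransmit
Step 4: SEND seq=5000 -> fresh
Step 5: SEND seq=5086 -> fresh
Step 6: SEND seq=269 -> fresh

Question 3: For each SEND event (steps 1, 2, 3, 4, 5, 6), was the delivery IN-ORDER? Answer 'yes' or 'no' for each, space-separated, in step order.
Step 1: SEND seq=141 -> out-of-order
Step 2: SEND seq=229 -> out-of-order
Step 3: SEND seq=0 -> in-order
Step 4: SEND seq=5000 -> in-order
Step 5: SEND seq=5086 -> in-order
Step 6: SEND seq=269 -> in-order

Answer: no no yes yes yes yes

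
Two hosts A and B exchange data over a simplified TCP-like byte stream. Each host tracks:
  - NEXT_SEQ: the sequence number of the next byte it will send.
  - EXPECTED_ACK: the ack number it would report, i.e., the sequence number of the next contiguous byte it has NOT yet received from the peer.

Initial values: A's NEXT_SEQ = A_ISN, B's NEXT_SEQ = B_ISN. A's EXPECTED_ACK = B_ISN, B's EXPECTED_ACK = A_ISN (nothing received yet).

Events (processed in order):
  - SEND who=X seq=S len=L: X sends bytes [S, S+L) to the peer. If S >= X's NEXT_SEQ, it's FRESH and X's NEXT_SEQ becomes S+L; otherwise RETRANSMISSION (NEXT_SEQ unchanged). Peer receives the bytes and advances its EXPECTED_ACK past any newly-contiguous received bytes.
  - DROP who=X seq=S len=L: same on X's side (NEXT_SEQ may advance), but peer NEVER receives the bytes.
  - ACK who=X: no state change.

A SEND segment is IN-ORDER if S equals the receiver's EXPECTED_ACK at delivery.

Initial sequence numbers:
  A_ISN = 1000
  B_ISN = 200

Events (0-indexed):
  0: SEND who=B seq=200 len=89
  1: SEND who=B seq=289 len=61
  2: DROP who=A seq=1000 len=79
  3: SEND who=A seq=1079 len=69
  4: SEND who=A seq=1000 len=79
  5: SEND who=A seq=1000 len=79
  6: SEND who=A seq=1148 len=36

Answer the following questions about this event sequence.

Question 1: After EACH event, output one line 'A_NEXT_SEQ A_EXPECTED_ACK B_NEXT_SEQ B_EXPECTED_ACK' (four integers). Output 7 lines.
1000 289 289 1000
1000 350 350 1000
1079 350 350 1000
1148 350 350 1000
1148 350 350 1148
1148 350 350 1148
1184 350 350 1184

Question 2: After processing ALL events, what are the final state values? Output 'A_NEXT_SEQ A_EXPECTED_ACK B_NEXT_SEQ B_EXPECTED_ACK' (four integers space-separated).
Answer: 1184 350 350 1184

Derivation:
After event 0: A_seq=1000 A_ack=289 B_seq=289 B_ack=1000
After event 1: A_seq=1000 A_ack=350 B_seq=350 B_ack=1000
After event 2: A_seq=1079 A_ack=350 B_seq=350 B_ack=1000
After event 3: A_seq=1148 A_ack=350 B_seq=350 B_ack=1000
After event 4: A_seq=1148 A_ack=350 B_seq=350 B_ack=1148
After event 5: A_seq=1148 A_ack=350 B_seq=350 B_ack=1148
After event 6: A_seq=1184 A_ack=350 B_seq=350 B_ack=1184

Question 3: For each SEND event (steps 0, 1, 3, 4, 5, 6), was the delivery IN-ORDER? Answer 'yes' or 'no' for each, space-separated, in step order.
Step 0: SEND seq=200 -> in-order
Step 1: SEND seq=289 -> in-order
Step 3: SEND seq=1079 -> out-of-order
Step 4: SEND seq=1000 -> in-order
Step 5: SEND seq=1000 -> out-of-order
Step 6: SEND seq=1148 -> in-order

Answer: yes yes no yes no yes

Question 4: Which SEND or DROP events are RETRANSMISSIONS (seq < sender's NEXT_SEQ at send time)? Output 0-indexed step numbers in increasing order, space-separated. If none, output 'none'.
Step 0: SEND seq=200 -> fresh
Step 1: SEND seq=289 -> fresh
Step 2: DROP seq=1000 -> fresh
Step 3: SEND seq=1079 -> fresh
Step 4: SEND seq=1000 -> retransmit
Step 5: SEND seq=1000 -> retransmit
Step 6: SEND seq=1148 -> fresh

Answer: 4 5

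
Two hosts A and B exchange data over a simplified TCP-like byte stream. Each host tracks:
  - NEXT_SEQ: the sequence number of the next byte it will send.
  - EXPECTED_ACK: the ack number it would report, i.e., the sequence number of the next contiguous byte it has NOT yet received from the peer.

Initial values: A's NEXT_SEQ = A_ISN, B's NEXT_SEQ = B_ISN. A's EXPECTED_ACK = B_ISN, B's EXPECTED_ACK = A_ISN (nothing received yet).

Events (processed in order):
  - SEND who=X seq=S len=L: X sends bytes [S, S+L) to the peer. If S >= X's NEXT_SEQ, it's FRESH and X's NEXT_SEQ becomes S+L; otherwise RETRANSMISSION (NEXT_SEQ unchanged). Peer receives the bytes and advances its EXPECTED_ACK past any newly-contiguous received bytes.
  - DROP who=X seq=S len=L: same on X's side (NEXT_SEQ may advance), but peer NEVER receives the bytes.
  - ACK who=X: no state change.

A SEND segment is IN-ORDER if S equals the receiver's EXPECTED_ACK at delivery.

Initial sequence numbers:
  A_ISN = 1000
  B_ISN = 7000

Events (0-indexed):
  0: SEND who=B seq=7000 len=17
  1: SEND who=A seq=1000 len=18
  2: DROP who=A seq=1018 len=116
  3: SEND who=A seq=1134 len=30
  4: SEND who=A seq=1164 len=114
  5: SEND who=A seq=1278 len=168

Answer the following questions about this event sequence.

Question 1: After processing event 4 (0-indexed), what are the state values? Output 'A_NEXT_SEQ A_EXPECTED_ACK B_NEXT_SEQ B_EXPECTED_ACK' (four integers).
After event 0: A_seq=1000 A_ack=7017 B_seq=7017 B_ack=1000
After event 1: A_seq=1018 A_ack=7017 B_seq=7017 B_ack=1018
After event 2: A_seq=1134 A_ack=7017 B_seq=7017 B_ack=1018
After event 3: A_seq=1164 A_ack=7017 B_seq=7017 B_ack=1018
After event 4: A_seq=1278 A_ack=7017 B_seq=7017 B_ack=1018

1278 7017 7017 1018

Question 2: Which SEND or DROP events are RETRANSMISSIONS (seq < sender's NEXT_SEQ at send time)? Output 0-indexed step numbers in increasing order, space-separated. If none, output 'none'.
Step 0: SEND seq=7000 -> fresh
Step 1: SEND seq=1000 -> fresh
Step 2: DROP seq=1018 -> fresh
Step 3: SEND seq=1134 -> fresh
Step 4: SEND seq=1164 -> fresh
Step 5: SEND seq=1278 -> fresh

Answer: none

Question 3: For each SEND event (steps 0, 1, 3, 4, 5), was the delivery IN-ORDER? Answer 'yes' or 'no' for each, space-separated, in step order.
Answer: yes yes no no no

Derivation:
Step 0: SEND seq=7000 -> in-order
Step 1: SEND seq=1000 -> in-order
Step 3: SEND seq=1134 -> out-of-order
Step 4: SEND seq=1164 -> out-of-order
Step 5: SEND seq=1278 -> out-of-order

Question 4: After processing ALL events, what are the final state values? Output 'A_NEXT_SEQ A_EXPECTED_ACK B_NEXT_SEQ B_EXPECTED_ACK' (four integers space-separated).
After event 0: A_seq=1000 A_ack=7017 B_seq=7017 B_ack=1000
After event 1: A_seq=1018 A_ack=7017 B_seq=7017 B_ack=1018
After event 2: A_seq=1134 A_ack=7017 B_seq=7017 B_ack=1018
After event 3: A_seq=1164 A_ack=7017 B_seq=7017 B_ack=1018
After event 4: A_seq=1278 A_ack=7017 B_seq=7017 B_ack=1018
After event 5: A_seq=1446 A_ack=7017 B_seq=7017 B_ack=1018

Answer: 1446 7017 7017 1018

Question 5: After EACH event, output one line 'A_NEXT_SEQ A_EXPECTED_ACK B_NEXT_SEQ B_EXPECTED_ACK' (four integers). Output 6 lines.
1000 7017 7017 1000
1018 7017 7017 1018
1134 7017 7017 1018
1164 7017 7017 1018
1278 7017 7017 1018
1446 7017 7017 1018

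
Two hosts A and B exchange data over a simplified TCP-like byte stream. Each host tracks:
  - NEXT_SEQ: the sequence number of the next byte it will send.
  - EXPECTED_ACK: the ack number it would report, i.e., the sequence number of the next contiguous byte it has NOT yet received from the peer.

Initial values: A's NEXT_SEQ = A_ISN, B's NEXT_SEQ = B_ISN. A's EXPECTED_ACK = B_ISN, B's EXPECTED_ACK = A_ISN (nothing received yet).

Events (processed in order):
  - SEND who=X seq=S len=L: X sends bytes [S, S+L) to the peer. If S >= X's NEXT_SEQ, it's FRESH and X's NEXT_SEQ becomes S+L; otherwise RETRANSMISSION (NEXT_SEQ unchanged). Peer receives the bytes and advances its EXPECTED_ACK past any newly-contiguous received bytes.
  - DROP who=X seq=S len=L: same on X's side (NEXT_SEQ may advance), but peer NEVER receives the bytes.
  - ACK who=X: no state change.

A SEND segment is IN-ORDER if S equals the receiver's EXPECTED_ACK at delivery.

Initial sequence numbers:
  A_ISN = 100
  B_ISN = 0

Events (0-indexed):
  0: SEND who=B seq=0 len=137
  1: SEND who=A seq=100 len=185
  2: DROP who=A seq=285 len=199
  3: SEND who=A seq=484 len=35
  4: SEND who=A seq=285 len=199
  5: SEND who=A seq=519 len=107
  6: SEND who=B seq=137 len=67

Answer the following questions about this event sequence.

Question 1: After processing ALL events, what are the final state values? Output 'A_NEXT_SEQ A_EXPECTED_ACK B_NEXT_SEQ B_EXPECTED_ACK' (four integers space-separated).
After event 0: A_seq=100 A_ack=137 B_seq=137 B_ack=100
After event 1: A_seq=285 A_ack=137 B_seq=137 B_ack=285
After event 2: A_seq=484 A_ack=137 B_seq=137 B_ack=285
After event 3: A_seq=519 A_ack=137 B_seq=137 B_ack=285
After event 4: A_seq=519 A_ack=137 B_seq=137 B_ack=519
After event 5: A_seq=626 A_ack=137 B_seq=137 B_ack=626
After event 6: A_seq=626 A_ack=204 B_seq=204 B_ack=626

Answer: 626 204 204 626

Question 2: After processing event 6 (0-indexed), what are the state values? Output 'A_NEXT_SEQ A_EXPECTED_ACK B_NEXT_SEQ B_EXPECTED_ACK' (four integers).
After event 0: A_seq=100 A_ack=137 B_seq=137 B_ack=100
After event 1: A_seq=285 A_ack=137 B_seq=137 B_ack=285
After event 2: A_seq=484 A_ack=137 B_seq=137 B_ack=285
After event 3: A_seq=519 A_ack=137 B_seq=137 B_ack=285
After event 4: A_seq=519 A_ack=137 B_seq=137 B_ack=519
After event 5: A_seq=626 A_ack=137 B_seq=137 B_ack=626
After event 6: A_seq=626 A_ack=204 B_seq=204 B_ack=626

626 204 204 626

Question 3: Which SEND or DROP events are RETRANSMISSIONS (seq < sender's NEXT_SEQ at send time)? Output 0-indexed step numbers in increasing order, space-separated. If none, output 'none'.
Step 0: SEND seq=0 -> fresh
Step 1: SEND seq=100 -> fresh
Step 2: DROP seq=285 -> fresh
Step 3: SEND seq=484 -> fresh
Step 4: SEND seq=285 -> retransmit
Step 5: SEND seq=519 -> fresh
Step 6: SEND seq=137 -> fresh

Answer: 4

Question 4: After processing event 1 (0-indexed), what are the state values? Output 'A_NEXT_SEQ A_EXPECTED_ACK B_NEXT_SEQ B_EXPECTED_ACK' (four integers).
After event 0: A_seq=100 A_ack=137 B_seq=137 B_ack=100
After event 1: A_seq=285 A_ack=137 B_seq=137 B_ack=285

285 137 137 285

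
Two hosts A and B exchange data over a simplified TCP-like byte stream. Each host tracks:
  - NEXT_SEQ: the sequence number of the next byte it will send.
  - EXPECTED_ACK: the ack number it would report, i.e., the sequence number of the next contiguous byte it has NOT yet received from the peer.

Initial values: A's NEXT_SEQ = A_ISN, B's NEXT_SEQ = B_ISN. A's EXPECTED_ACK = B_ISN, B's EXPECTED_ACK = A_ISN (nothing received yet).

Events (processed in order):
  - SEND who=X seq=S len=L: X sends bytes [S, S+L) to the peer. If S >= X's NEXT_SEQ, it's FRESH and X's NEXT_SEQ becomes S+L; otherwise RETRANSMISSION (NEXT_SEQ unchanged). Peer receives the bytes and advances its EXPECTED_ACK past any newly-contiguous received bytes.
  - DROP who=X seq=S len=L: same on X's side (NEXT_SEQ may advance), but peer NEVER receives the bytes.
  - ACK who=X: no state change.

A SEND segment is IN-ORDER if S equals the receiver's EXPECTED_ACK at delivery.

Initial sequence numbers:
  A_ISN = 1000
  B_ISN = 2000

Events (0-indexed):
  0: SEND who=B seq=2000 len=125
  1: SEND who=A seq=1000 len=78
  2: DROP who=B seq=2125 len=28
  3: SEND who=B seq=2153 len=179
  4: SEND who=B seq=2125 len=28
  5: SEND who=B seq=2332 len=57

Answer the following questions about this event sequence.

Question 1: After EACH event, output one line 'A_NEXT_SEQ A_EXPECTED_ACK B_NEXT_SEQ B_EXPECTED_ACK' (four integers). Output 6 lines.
1000 2125 2125 1000
1078 2125 2125 1078
1078 2125 2153 1078
1078 2125 2332 1078
1078 2332 2332 1078
1078 2389 2389 1078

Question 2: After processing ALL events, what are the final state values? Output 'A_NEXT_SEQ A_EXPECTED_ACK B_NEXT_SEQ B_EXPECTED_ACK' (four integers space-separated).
After event 0: A_seq=1000 A_ack=2125 B_seq=2125 B_ack=1000
After event 1: A_seq=1078 A_ack=2125 B_seq=2125 B_ack=1078
After event 2: A_seq=1078 A_ack=2125 B_seq=2153 B_ack=1078
After event 3: A_seq=1078 A_ack=2125 B_seq=2332 B_ack=1078
After event 4: A_seq=1078 A_ack=2332 B_seq=2332 B_ack=1078
After event 5: A_seq=1078 A_ack=2389 B_seq=2389 B_ack=1078

Answer: 1078 2389 2389 1078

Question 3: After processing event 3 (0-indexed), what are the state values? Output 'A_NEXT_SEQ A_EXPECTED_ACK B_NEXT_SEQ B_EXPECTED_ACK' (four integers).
After event 0: A_seq=1000 A_ack=2125 B_seq=2125 B_ack=1000
After event 1: A_seq=1078 A_ack=2125 B_seq=2125 B_ack=1078
After event 2: A_seq=1078 A_ack=2125 B_seq=2153 B_ack=1078
After event 3: A_seq=1078 A_ack=2125 B_seq=2332 B_ack=1078

1078 2125 2332 1078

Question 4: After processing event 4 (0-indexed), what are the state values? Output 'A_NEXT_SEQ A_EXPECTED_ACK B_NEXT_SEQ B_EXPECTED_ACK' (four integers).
After event 0: A_seq=1000 A_ack=2125 B_seq=2125 B_ack=1000
After event 1: A_seq=1078 A_ack=2125 B_seq=2125 B_ack=1078
After event 2: A_seq=1078 A_ack=2125 B_seq=2153 B_ack=1078
After event 3: A_seq=1078 A_ack=2125 B_seq=2332 B_ack=1078
After event 4: A_seq=1078 A_ack=2332 B_seq=2332 B_ack=1078

1078 2332 2332 1078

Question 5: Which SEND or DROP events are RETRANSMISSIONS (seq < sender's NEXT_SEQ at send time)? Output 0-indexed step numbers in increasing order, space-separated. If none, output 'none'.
Answer: 4

Derivation:
Step 0: SEND seq=2000 -> fresh
Step 1: SEND seq=1000 -> fresh
Step 2: DROP seq=2125 -> fresh
Step 3: SEND seq=2153 -> fresh
Step 4: SEND seq=2125 -> retransmit
Step 5: SEND seq=2332 -> fresh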